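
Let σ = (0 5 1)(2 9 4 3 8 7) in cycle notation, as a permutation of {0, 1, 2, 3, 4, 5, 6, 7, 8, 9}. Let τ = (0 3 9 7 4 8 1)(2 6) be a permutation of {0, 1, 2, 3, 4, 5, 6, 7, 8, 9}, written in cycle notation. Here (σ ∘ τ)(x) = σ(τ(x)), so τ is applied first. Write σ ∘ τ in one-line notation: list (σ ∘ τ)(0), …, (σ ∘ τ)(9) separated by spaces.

(σ ∘ τ)(x) = σ(τ(x)). Computing each image: σ(τ(0)) = σ(3) = 8, σ(τ(1)) = σ(0) = 5, σ(τ(2)) = σ(6) = 6, σ(τ(3)) = σ(9) = 4, σ(τ(4)) = σ(8) = 7, σ(τ(5)) = σ(5) = 1, σ(τ(6)) = σ(2) = 9, σ(τ(7)) = σ(4) = 3, σ(τ(8)) = σ(1) = 0, σ(τ(9)) = σ(7) = 2.
Hence σ ∘ τ = [8 5 6 4 7 1 9 3 0 2].

8 5 6 4 7 1 9 3 0 2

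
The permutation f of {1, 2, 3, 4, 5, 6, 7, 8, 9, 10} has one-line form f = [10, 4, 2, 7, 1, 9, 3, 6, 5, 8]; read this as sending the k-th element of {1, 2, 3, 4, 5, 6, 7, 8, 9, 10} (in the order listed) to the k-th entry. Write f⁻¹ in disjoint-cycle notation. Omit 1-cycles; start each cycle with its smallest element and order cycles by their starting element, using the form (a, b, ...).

The cycle decomposition of f is (1, 10, 8, 6, 9, 5)(2, 4, 7, 3).
Reversing each cycle (and rotating so the smallest element leads) gives f⁻¹ = (1, 5, 9, 6, 8, 10)(2, 3, 7, 4).

(1, 5, 9, 6, 8, 10)(2, 3, 7, 4)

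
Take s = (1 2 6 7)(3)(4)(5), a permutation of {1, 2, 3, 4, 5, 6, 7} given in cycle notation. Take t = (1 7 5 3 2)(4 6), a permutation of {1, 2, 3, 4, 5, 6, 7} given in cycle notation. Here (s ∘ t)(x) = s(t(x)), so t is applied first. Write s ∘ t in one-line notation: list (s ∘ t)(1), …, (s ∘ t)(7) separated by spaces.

1 2 6 7 3 4 5

(s ∘ t)(x) = s(t(x)). Computing each image: s(t(1)) = s(7) = 1, s(t(2)) = s(1) = 2, s(t(3)) = s(2) = 6, s(t(4)) = s(6) = 7, s(t(5)) = s(3) = 3, s(t(6)) = s(4) = 4, s(t(7)) = s(5) = 5.
Hence s ∘ t = [1 2 6 7 3 4 5].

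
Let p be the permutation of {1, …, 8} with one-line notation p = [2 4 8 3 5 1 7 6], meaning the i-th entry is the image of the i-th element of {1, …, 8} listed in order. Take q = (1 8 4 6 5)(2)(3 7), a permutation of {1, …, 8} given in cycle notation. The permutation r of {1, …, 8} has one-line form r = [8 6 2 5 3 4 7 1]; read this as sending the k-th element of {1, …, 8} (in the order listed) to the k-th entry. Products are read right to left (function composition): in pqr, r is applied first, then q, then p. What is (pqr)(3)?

(pqr)(3) = p(q(r(3))). r(3) = 2, then q(2) = 2, then p(2) = 4, so the result is 4.

4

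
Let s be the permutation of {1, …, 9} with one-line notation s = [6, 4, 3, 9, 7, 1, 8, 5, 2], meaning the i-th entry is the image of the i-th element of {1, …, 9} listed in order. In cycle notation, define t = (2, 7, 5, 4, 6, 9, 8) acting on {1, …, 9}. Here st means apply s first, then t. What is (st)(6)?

(st)(6) = t(s(6)). s(6) = 1, then t(1) = 1. So (st)(6) = 1.

1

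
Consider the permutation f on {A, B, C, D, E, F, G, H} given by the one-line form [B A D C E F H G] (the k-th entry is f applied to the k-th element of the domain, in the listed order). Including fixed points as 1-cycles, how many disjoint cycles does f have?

The cycle decomposition is (A, B)(C, D)(E)(F)(G, H), which has 5 cycles (counting 1-cycles).

5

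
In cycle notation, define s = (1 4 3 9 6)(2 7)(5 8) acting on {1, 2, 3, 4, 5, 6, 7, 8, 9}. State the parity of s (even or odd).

The cycle lengths are 5, 2, 2.
A cycle of length ℓ contributes ℓ−1 transpositions, so s is a product of 4 + 1 + 1 = 6 transpositions — even.

even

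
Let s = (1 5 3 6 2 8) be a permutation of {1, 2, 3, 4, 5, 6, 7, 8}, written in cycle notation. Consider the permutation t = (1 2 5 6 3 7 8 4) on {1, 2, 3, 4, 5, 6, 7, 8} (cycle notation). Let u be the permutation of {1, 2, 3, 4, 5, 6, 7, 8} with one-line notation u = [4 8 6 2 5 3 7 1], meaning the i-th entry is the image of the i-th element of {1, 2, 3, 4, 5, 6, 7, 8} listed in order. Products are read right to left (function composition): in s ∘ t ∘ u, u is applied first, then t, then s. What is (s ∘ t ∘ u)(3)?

Chase 3: u(3) = 6; t(6) = 3; s(3) = 6. Hence (s ∘ t ∘ u)(3) = 6.

6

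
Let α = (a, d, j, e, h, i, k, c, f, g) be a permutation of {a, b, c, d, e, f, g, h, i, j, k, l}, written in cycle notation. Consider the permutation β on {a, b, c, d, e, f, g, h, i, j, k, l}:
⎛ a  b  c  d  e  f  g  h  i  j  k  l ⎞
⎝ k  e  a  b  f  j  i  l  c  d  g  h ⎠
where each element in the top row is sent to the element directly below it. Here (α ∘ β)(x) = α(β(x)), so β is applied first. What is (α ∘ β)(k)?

β(k) = g, then α(g) = a; composing gives (α ∘ β)(k) = a.

a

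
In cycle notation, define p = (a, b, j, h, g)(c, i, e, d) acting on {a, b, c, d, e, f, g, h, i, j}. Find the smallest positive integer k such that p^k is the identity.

The cycle type of p is (5, 4, 1).
Since disjoint cycles commute, ord(p) = lcm(5, 4) = 20.

20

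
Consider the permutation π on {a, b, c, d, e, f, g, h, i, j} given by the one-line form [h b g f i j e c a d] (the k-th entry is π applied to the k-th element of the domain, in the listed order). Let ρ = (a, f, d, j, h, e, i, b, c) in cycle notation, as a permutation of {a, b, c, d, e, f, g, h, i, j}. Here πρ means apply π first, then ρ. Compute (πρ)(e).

First apply π: π(e) = i, then ρ(i) = b. Thus (πρ)(e) = b.

b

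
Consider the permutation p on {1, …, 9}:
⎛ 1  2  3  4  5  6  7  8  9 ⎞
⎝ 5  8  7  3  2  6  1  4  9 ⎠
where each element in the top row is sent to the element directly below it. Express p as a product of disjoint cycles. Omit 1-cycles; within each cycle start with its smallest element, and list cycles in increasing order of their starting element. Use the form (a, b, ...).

Start at 1 and follow images: 1 → 5 → 2 → 8 → 4 → 3 → 7 → 1, giving the cycle (1, 5, 2, 8, 4, 3, 7).
Continuing from each remaining unvisited element yields (1, 5, 2, 8, 4, 3, 7).

(1, 5, 2, 8, 4, 3, 7)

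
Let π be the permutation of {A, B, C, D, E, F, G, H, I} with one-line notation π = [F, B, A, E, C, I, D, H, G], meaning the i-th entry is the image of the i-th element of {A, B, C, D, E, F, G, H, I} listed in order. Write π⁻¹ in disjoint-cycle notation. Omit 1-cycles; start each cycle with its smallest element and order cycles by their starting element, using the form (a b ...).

(A C E D G I F)

First write π in disjoint cycles: (A F I G D E C).
Reversing each cycle (and rotating so the smallest element leads) gives π⁻¹ = (A C E D G I F).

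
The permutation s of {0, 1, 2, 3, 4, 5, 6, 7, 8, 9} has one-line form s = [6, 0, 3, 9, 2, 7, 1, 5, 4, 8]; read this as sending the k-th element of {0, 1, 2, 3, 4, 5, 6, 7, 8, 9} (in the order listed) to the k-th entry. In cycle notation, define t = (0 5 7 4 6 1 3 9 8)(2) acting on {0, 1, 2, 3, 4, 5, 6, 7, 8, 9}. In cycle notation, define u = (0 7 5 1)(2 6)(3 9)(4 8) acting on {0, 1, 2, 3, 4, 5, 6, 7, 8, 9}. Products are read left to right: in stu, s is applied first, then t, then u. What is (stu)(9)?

Chase 9: s(9) = 8; t(8) = 0; u(0) = 7. Hence (stu)(9) = 7.

7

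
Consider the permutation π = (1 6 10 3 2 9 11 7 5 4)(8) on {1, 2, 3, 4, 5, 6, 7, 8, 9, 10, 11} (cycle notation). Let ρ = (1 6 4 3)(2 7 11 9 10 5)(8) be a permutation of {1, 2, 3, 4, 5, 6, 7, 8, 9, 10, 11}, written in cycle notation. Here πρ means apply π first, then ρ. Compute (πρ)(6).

5

(πρ)(6) = ρ(π(6)). π(6) = 10, then ρ(10) = 5. So (πρ)(6) = 5.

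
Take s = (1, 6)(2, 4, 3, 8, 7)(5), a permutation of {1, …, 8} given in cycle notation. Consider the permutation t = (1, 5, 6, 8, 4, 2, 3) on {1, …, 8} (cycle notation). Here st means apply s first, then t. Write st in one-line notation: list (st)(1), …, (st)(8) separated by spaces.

8 2 4 1 6 5 3 7

Chase each element through s then t: 1 → 6 → 8; 2 → 4 → 2; 3 → 8 → 4; 4 → 3 → 1; 5 → 5 → 6; 6 → 1 → 5; 7 → 2 → 3; 8 → 7 → 7.
Collecting the images, st = [8 2 4 1 6 5 3 7].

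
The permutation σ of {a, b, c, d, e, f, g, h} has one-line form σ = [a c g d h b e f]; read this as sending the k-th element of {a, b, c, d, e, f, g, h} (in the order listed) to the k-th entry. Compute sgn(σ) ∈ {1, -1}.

-1

In disjoint-cycle form the cycle lengths are 6, 1, 1.
A cycle of length ℓ contributes ℓ−1 transpositions, so σ is a product of 5 transpositions — odd.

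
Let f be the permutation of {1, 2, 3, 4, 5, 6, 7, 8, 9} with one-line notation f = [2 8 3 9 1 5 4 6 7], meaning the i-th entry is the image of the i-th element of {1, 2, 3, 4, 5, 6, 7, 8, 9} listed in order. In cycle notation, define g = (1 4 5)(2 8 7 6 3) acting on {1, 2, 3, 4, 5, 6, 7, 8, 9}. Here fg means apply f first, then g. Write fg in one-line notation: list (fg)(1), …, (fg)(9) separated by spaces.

8 7 2 9 4 1 5 3 6

(fg)(x) = g(f(x)). Computing each image: g(f(1)) = g(2) = 8, g(f(2)) = g(8) = 7, g(f(3)) = g(3) = 2, g(f(4)) = g(9) = 9, g(f(5)) = g(1) = 4, g(f(6)) = g(5) = 1, g(f(7)) = g(4) = 5, g(f(8)) = g(6) = 3, g(f(9)) = g(7) = 6.
Hence fg = [8 7 2 9 4 1 5 3 6].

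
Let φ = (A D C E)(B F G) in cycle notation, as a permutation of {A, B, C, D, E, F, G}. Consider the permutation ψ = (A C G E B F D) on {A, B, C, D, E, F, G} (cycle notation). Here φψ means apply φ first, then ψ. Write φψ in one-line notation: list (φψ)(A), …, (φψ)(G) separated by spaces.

(φψ)(x) = ψ(φ(x)). Computing each image: ψ(φ(A)) = ψ(D) = A, ψ(φ(B)) = ψ(F) = D, ψ(φ(C)) = ψ(E) = B, ψ(φ(D)) = ψ(C) = G, ψ(φ(E)) = ψ(A) = C, ψ(φ(F)) = ψ(G) = E, ψ(φ(G)) = ψ(B) = F.
Hence φψ = [A D B G C E F].

A D B G C E F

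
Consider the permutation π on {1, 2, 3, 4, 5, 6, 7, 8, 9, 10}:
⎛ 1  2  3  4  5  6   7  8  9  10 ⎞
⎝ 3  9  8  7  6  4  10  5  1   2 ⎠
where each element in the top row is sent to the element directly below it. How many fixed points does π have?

No element satisfies π(x) = x, so there are 0 fixed points.

0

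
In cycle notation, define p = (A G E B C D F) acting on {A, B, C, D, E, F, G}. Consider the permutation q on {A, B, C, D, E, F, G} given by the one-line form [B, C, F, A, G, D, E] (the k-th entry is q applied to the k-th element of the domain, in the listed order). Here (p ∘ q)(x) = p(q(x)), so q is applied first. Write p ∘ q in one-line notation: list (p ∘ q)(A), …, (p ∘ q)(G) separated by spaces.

(p ∘ q)(x) = p(q(x)). Computing each image: p(q(A)) = p(B) = C, p(q(B)) = p(C) = D, p(q(C)) = p(F) = A, p(q(D)) = p(A) = G, p(q(E)) = p(G) = E, p(q(F)) = p(D) = F, p(q(G)) = p(E) = B.
Hence p ∘ q = [C D A G E F B].

C D A G E F B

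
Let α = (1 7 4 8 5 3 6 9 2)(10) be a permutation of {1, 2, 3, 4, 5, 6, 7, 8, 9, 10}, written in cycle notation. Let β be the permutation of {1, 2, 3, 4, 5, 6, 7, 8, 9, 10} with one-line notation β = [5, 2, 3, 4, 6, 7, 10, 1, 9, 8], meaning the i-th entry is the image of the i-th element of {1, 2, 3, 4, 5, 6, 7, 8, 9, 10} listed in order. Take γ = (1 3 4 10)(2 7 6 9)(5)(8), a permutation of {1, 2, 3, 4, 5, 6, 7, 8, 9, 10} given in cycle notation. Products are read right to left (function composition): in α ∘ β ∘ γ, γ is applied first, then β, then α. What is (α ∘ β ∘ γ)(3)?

8

Apply the permutations in order: γ(3) = 4, then β(4) = 4, then α(4) = 8. So (α ∘ β ∘ γ)(3) = 8.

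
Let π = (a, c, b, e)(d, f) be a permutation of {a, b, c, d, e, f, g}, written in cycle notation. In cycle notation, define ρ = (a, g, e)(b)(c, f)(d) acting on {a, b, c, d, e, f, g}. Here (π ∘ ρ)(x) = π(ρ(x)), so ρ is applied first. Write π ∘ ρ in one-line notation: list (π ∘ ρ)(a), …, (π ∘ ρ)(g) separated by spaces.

g e d f c b a

(π ∘ ρ)(x) = π(ρ(x)). Computing each image: π(ρ(a)) = π(g) = g, π(ρ(b)) = π(b) = e, π(ρ(c)) = π(f) = d, π(ρ(d)) = π(d) = f, π(ρ(e)) = π(a) = c, π(ρ(f)) = π(c) = b, π(ρ(g)) = π(e) = a.
Hence π ∘ ρ = [g e d f c b a].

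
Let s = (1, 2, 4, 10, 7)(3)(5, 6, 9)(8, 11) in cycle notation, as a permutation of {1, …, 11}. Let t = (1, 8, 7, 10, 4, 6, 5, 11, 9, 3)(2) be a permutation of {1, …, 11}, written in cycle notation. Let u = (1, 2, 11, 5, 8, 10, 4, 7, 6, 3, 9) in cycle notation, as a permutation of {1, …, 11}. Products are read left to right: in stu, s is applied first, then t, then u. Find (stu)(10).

4

Chase 10: s(10) = 7; t(7) = 10; u(10) = 4. Hence (stu)(10) = 4.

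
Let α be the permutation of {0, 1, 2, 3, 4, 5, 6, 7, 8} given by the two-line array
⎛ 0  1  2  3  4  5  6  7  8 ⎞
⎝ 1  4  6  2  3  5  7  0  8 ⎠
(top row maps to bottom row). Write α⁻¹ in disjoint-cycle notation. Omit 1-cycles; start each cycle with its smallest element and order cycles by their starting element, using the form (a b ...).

(0 7 6 2 3 4 1)

The cycle decomposition of α is (0 1 4 3 2 6 7).
Reversing each cycle (and rotating so the smallest element leads) gives α⁻¹ = (0 7 6 2 3 4 1).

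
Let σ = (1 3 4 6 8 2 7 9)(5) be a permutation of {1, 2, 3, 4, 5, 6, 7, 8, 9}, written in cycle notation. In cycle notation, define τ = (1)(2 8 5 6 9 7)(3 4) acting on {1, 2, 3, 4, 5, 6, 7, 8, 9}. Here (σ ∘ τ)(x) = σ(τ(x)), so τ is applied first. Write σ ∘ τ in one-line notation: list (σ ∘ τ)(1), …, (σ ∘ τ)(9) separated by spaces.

(σ ∘ τ)(x) = σ(τ(x)). Computing each image: σ(τ(1)) = σ(1) = 3, σ(τ(2)) = σ(8) = 2, σ(τ(3)) = σ(4) = 6, σ(τ(4)) = σ(3) = 4, σ(τ(5)) = σ(6) = 8, σ(τ(6)) = σ(9) = 1, σ(τ(7)) = σ(2) = 7, σ(τ(8)) = σ(5) = 5, σ(τ(9)) = σ(7) = 9.
Hence σ ∘ τ = [3 2 6 4 8 1 7 5 9].

3 2 6 4 8 1 7 5 9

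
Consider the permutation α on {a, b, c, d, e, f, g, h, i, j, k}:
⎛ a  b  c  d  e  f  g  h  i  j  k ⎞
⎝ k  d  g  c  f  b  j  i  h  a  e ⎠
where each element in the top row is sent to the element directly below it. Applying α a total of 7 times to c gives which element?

b

Tracing c → g → … returns to c after 9 steps, so c lies in a 9-cycle (a k e f b d c g j).
Advancing 7 steps from c: c → g → j → a → k → e → f → b.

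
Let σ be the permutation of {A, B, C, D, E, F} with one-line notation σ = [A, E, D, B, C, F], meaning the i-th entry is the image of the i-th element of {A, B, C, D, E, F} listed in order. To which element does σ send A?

A is element number 1 of the domain, and entry number 1 of the one-line form is A, so σ(A) = A.

A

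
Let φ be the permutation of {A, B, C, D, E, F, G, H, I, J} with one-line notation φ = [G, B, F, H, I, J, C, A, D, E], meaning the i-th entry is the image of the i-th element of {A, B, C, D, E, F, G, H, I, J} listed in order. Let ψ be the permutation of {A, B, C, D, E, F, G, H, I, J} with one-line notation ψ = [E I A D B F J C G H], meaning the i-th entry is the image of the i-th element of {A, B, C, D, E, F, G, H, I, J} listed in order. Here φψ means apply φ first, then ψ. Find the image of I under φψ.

D

φ(I) = D, then ψ(D) = D; composing gives (φψ)(I) = D.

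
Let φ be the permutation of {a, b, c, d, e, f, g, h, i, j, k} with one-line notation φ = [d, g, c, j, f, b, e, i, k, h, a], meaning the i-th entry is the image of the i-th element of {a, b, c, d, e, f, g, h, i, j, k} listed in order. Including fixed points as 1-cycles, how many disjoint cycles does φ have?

The cycle decomposition is (a d j h i k)(b g e f)(c), which has 3 cycles (counting 1-cycles).

3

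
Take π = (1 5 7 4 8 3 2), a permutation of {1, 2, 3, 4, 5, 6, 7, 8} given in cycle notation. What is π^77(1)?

1 lies in the 7-cycle (1 5 7 4 8 3 2).
Since the cycle has length 7, π^77 acts on it the same as π^0 (77 mod 7 = 0).
So π^77(1) = 1.

1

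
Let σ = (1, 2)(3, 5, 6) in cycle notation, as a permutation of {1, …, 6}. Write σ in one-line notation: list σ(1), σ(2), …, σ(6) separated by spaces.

2 1 5 4 6 3

Each element maps to the next entry in its cycle (wrapping to the front): 1→2, 2→1, 3→5, 4→4, 5→6, 6→3.
Listing these in domain order gives 2 1 5 4 6 3.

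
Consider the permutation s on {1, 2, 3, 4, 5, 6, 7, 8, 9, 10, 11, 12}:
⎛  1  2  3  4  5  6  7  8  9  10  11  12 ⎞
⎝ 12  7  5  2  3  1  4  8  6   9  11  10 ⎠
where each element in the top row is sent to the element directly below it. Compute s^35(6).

Tracing 6 → 1 → … returns to 6 after 5 steps, so 6 lies in a 5-cycle (1, 12, 10, 9, 6).
Since the cycle has length 5, s^35 acts on it the same as s^0 (35 mod 5 = 0).
So s^35(6) = 6.

6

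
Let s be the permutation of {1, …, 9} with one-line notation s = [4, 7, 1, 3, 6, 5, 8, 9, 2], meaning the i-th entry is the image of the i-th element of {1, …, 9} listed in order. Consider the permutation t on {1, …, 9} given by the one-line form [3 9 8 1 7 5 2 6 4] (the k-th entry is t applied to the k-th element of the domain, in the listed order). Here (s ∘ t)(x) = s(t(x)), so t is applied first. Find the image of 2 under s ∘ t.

First apply t: t(2) = 9, then s(9) = 2. Thus (s ∘ t)(2) = 2.

2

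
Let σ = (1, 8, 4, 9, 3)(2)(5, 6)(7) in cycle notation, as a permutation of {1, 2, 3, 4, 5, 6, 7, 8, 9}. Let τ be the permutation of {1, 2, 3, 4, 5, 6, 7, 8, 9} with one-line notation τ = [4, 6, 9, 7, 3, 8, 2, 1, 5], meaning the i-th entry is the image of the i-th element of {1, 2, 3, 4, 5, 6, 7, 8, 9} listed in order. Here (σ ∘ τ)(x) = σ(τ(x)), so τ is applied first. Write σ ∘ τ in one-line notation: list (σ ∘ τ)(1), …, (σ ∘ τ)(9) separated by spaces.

Chase each element through τ then σ: 1 → 4 → 9; 2 → 6 → 5; 3 → 9 → 3; 4 → 7 → 7; 5 → 3 → 1; 6 → 8 → 4; 7 → 2 → 2; 8 → 1 → 8; 9 → 5 → 6.
Collecting the images, σ ∘ τ = [9 5 3 7 1 4 2 8 6].

9 5 3 7 1 4 2 8 6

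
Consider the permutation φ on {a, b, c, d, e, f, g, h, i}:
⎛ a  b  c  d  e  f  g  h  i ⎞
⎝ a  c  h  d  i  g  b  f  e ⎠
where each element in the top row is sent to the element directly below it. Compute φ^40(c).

Tracing c → h → … returns to c after 5 steps, so c lies in a 5-cycle (b, c, h, f, g).
On a 5-cycle, φ^5 is the identity, so φ^40 = φ^0 there (40 ≡ 0 mod 5).
So φ^40(c) = c.

c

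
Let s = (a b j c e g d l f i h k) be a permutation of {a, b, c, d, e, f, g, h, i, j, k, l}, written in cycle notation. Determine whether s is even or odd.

The cycle lengths are 12.
A cycle of length ℓ contributes ℓ−1 transpositions, so s is a product of 11 transpositions — odd.

odd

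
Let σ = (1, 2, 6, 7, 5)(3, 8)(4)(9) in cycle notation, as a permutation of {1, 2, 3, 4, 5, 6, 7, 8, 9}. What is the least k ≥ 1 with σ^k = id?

The cycle type of σ is (5, 2, 1, 1).
The order of σ is the least common multiple of its cycle lengths: lcm(5, 2) = 10.

10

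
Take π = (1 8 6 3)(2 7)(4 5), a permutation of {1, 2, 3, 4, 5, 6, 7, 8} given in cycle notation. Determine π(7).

Within (2 7), 7 ↦ 2.

2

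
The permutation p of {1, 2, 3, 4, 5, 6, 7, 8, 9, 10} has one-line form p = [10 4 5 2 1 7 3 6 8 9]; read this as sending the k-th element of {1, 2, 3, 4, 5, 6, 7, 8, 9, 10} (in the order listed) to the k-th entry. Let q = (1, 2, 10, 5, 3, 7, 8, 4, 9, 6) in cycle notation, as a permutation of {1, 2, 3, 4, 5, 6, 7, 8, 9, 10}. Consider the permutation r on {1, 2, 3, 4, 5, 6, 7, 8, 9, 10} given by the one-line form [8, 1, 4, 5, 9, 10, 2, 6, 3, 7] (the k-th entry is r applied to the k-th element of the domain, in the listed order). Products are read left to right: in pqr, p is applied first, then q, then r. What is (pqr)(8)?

Chase 8: p(8) = 6; q(6) = 1; r(1) = 8. Hence (pqr)(8) = 8.

8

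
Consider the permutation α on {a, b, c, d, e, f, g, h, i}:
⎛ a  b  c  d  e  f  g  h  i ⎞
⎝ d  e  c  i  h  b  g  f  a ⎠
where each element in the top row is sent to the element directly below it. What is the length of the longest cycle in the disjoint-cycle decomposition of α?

Decomposing into disjoint cycles gives (a d i)(b e h f); the longest has length 4.

4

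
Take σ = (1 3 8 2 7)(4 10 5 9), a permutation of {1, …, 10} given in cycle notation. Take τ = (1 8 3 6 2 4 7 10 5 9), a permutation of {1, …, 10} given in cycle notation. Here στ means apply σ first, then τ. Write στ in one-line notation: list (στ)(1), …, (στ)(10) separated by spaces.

6 10 3 5 1 2 8 4 7 9

For each element, apply σ then τ: 1 → 3 → 6; 2 → 7 → 10; 3 → 8 → 3; 4 → 10 → 5; 5 → 9 → 1; 6 → 6 → 2; 7 → 1 → 8; 8 → 2 → 4; 9 → 4 → 7; 10 → 5 → 9.
Collecting the images, στ = [6 10 3 5 1 2 8 4 7 9].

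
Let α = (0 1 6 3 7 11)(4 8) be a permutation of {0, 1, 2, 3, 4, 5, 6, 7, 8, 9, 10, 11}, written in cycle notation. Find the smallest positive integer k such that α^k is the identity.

6

The disjoint cycles have lengths 6, 2, 1, 1, 1, 1.
Since disjoint cycles commute, ord(α) = lcm(6, 2) = 6.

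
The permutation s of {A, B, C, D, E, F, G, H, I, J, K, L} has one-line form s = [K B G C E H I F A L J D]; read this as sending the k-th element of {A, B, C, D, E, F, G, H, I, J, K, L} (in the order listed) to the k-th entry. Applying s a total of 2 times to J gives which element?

Tracing J → L → … returns to J after 8 steps, so J lies in an 8-cycle (A K J L D C G I).
Advancing 2 steps from J: J → L → D.

D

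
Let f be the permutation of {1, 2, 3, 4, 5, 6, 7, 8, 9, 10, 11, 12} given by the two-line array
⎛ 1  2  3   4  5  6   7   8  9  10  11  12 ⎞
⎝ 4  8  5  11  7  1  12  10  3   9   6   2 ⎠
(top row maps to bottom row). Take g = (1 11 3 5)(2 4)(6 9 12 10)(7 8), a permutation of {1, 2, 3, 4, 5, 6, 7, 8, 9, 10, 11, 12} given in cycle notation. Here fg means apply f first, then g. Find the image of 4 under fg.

3

f(4) = 11, then g(11) = 3; composing gives (fg)(4) = 3.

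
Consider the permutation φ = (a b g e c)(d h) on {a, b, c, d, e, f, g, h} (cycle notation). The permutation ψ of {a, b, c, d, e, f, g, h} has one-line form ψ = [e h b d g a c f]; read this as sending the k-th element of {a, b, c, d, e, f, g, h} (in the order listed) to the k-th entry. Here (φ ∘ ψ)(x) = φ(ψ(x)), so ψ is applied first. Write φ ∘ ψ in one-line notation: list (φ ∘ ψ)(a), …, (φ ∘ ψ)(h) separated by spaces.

c d g h e b a f

(φ ∘ ψ)(x) = φ(ψ(x)). Computing each image: φ(ψ(a)) = φ(e) = c, φ(ψ(b)) = φ(h) = d, φ(ψ(c)) = φ(b) = g, φ(ψ(d)) = φ(d) = h, φ(ψ(e)) = φ(g) = e, φ(ψ(f)) = φ(a) = b, φ(ψ(g)) = φ(c) = a, φ(ψ(h)) = φ(f) = f.
Hence φ ∘ ψ = [c d g h e b a f].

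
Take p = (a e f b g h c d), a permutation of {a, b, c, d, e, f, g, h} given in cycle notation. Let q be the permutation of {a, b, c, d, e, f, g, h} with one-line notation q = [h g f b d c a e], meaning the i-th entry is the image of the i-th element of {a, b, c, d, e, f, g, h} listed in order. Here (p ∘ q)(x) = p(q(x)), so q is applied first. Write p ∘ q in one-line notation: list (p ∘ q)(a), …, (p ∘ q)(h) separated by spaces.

For each element, apply q then p: a → h → c; b → g → h; c → f → b; d → b → g; e → d → a; f → c → d; g → a → e; h → e → f.
So p ∘ q in one-line form is c h b g a d e f.

c h b g a d e f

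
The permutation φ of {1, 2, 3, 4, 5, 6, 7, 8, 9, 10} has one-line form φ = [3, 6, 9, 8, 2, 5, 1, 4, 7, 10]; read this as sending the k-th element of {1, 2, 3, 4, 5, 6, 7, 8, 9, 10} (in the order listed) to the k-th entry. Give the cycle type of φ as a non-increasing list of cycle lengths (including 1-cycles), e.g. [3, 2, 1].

[4, 3, 2, 1]

The disjoint cycles are (1 3 9 7)(2 6 5)(4 8)(10), with lengths 4, 3, 2, 1 in non-increasing order.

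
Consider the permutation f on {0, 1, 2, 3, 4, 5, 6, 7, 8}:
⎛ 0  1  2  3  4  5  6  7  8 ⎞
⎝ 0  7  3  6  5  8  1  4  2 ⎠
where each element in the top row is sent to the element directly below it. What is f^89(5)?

8

Tracing 5 → 8 → … returns to 5 after 8 steps, so 5 lies in an 8-cycle (1, 7, 4, 5, 8, 2, 3, 6).
On an 8-cycle, f^8 is the identity, so f^89 = f^1 there (89 ≡ 1 mod 8).
Advancing 1 step from 5: 5 → 8.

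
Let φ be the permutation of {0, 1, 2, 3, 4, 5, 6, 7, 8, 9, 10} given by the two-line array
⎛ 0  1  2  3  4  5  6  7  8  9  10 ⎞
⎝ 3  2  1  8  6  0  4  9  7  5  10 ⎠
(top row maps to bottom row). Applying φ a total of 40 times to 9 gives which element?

Tracing 9 → 5 → … returns to 9 after 6 steps, so 9 lies in a 6-cycle (0, 3, 8, 7, 9, 5).
Powers repeat with period 6 on this cycle, and 40 mod 6 = 4, so φ^40(9) = φ^4(9).
Advancing 4 steps from 9: 9 → 5 → 0 → 3 → 8.

8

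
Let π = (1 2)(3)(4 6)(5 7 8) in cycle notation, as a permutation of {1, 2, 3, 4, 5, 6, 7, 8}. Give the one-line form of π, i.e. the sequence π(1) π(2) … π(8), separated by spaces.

2 1 3 6 7 4 8 5

Reading each image from the cycles: 1→2, 2→1, 3→3, 4→6, 5→7, 6→4, 7→8, 8→5.
So the one-line form is 2 1 3 6 7 4 8 5.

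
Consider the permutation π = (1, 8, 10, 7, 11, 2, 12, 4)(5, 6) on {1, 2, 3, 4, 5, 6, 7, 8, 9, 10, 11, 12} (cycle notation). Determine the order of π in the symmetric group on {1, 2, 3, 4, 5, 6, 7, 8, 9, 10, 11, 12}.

8

The cycle type of π is (8, 2, 1, 1).
The order of π is the least common multiple of its cycle lengths: lcm(8, 2) = 8.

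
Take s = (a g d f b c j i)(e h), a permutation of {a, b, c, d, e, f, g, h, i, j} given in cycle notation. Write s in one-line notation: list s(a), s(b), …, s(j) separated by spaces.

g c j f h b d e a i

Each element maps to the next entry in its cycle (wrapping to the front): a→g, b→c, c→j, d→f, e→h, f→b, g→d, h→e, i→a, j→i.
Listing these in domain order gives g c j f h b d e a i.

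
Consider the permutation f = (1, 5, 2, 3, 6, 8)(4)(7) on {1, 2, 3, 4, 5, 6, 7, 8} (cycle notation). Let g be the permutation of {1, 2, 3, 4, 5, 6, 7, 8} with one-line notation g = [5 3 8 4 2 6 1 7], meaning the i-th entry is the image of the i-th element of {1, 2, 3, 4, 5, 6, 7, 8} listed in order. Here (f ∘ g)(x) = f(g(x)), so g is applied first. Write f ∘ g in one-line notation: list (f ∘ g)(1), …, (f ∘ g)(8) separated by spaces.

2 6 1 4 3 8 5 7

(f ∘ g)(x) = f(g(x)). Computing each image: f(g(1)) = f(5) = 2, f(g(2)) = f(3) = 6, f(g(3)) = f(8) = 1, f(g(4)) = f(4) = 4, f(g(5)) = f(2) = 3, f(g(6)) = f(6) = 8, f(g(7)) = f(1) = 5, f(g(8)) = f(7) = 7.
Hence f ∘ g = [2 6 1 4 3 8 5 7].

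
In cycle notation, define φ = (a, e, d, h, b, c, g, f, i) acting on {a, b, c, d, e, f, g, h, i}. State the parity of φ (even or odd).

even

The cycle lengths are 9.
A cycle of length ℓ contributes ℓ−1 transpositions, so φ is a product of 8 transpositions — even.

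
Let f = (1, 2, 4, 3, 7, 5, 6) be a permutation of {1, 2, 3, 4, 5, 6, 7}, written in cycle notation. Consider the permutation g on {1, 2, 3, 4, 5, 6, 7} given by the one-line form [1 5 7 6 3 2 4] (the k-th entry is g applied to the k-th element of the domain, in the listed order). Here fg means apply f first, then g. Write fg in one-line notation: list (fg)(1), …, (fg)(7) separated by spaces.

Chase each element through f then g: 1 → 2 → 5; 2 → 4 → 6; 3 → 7 → 4; 4 → 3 → 7; 5 → 6 → 2; 6 → 1 → 1; 7 → 5 → 3.
So fg in one-line form is 5 6 4 7 2 1 3.

5 6 4 7 2 1 3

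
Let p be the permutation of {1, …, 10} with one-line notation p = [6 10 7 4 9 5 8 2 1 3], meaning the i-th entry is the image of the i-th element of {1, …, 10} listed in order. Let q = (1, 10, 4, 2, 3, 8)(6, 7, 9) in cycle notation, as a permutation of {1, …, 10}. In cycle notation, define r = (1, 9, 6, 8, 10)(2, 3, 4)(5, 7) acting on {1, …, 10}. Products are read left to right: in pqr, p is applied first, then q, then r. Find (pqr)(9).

(pqr)(9) = r(q(p(9))). p(9) = 1, then q(1) = 10, then r(10) = 1, so the result is 1.

1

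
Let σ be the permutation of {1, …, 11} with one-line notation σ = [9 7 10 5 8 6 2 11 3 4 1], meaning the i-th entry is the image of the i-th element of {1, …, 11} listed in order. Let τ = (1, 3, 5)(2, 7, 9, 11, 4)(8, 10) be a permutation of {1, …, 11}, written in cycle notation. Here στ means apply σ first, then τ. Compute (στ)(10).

2

First apply σ: σ(10) = 4, then τ(4) = 2. Thus (στ)(10) = 2.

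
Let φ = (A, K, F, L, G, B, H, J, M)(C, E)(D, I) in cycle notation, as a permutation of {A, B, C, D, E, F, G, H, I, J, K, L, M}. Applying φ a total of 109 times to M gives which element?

M lies in the 9-cycle (A, K, F, L, G, B, H, J, M).
Since the cycle has length 9, φ^109 acts on it the same as φ^1 (109 mod 9 = 1).
Advancing 1 step from M: M → A.

A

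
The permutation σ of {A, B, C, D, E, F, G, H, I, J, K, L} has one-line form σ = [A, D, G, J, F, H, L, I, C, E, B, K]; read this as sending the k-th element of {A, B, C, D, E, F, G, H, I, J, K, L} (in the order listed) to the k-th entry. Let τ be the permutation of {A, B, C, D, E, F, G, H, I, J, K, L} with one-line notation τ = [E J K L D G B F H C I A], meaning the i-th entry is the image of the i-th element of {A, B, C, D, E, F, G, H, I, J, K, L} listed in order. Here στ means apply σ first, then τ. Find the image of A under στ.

σ(A) = A, then τ(A) = E; composing gives (στ)(A) = E.

E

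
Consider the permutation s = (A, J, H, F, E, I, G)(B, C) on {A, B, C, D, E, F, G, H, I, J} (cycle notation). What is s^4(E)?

E lies in the 7-cycle (A, J, H, F, E, I, G).
Stepping 4 places around the cycle: E → I → G → A → J.

J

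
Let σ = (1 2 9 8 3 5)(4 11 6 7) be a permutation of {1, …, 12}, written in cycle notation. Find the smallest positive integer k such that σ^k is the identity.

The cycle type of σ is (6, 4, 1, 1).
The order of σ is the least common multiple of its cycle lengths: lcm(6, 4) = 12.

12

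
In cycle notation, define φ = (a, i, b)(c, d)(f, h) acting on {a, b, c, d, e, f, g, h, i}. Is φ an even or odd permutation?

even

The cycle lengths are 3, 2, 2, 1, 1.
A cycle of length ℓ contributes ℓ−1 transpositions, so φ is a product of 2 + 1 + 1 = 4 transpositions — even.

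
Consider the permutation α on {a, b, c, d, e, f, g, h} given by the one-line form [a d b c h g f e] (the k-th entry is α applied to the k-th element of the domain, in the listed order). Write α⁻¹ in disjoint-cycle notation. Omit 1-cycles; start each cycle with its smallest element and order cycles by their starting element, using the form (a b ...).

The cycle decomposition of α is (b d c)(e h)(f g).
Reversing each cycle (and rotating so the smallest element leads) gives α⁻¹ = (b c d)(e h)(f g).

(b c d)(e h)(f g)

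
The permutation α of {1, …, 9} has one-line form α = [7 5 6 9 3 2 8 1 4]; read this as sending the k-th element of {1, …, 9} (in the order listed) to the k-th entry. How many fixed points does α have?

0

No element satisfies α(x) = x, so there are 0 fixed points.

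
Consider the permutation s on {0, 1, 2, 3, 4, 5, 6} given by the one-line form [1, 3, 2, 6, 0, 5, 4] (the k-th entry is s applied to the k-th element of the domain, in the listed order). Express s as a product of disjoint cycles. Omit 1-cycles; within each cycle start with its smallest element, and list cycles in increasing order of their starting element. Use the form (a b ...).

Iterating s from 0 gives 0 → 1 → 3 → 6 → 4 → 0; that is the 5-cycle (0 1 3 6 4).
Repeating from the next unused element and collecting all non-trivial cycles gives (0 1 3 6 4).

(0 1 3 6 4)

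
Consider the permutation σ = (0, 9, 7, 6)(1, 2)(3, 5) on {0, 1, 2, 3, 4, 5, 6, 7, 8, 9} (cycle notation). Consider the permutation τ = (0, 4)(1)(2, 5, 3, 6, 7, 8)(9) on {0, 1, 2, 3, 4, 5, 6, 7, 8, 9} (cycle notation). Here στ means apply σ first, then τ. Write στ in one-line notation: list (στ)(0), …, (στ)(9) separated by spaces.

(στ)(x) = τ(σ(x)). Computing each image: τ(σ(0)) = τ(9) = 9, τ(σ(1)) = τ(2) = 5, τ(σ(2)) = τ(1) = 1, τ(σ(3)) = τ(5) = 3, τ(σ(4)) = τ(4) = 0, τ(σ(5)) = τ(3) = 6, τ(σ(6)) = τ(0) = 4, τ(σ(7)) = τ(6) = 7, τ(σ(8)) = τ(8) = 2, τ(σ(9)) = τ(7) = 8.
Hence στ = [9 5 1 3 0 6 4 7 2 8].

9 5 1 3 0 6 4 7 2 8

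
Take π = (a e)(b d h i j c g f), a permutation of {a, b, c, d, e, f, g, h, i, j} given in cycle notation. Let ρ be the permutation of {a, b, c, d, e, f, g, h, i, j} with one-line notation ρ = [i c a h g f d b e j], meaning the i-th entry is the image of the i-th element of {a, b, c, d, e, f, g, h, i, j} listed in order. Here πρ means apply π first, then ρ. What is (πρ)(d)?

b

First apply π: π(d) = h, then ρ(h) = b. Thus (πρ)(d) = b.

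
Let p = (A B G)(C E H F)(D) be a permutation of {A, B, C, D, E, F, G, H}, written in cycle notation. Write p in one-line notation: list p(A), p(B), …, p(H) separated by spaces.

B G E D H C A F

Image by image: A→B, B→G, C→E, D→D, E→H, F→C, G→A, H→F.
Listing these in domain order gives B G E D H C A F.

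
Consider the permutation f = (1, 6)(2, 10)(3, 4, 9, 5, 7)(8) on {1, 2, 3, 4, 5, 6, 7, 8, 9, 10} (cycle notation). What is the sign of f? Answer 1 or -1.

The cycle lengths are 5, 2, 2, 1.
A cycle is odd iff its length is even; f has 2 even-length cycles, so sgn(f) = (−1)^2 and f is even.

1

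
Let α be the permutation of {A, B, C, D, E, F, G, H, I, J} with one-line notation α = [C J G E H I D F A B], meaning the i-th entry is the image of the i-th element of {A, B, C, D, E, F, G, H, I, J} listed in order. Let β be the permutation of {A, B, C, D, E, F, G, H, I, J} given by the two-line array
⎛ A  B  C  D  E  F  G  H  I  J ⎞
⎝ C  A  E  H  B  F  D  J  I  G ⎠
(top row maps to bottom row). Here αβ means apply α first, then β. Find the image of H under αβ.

(αβ)(H) = β(α(H)). α(H) = F, then β(F) = F. So (αβ)(H) = F.

F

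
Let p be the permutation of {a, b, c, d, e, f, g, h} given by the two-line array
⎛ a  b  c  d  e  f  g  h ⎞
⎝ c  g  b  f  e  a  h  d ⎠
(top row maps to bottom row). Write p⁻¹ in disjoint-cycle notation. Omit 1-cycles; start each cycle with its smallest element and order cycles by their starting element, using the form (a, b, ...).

The cycle decomposition of p is (a, c, b, g, h, d, f).
Reversing each cycle (and rotating so the smallest element leads) gives p⁻¹ = (a, f, d, h, g, b, c).

(a, f, d, h, g, b, c)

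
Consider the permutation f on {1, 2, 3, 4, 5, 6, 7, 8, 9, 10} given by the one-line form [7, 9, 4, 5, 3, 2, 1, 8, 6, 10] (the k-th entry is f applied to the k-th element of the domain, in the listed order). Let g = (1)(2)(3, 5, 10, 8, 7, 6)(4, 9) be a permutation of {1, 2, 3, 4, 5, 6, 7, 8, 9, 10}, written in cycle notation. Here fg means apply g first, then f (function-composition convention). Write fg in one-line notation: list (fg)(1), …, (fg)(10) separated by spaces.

(fg)(x) = f(g(x)). Computing each image: f(g(1)) = f(1) = 7, f(g(2)) = f(2) = 9, f(g(3)) = f(5) = 3, f(g(4)) = f(9) = 6, f(g(5)) = f(10) = 10, f(g(6)) = f(3) = 4, f(g(7)) = f(6) = 2, f(g(8)) = f(7) = 1, f(g(9)) = f(4) = 5, f(g(10)) = f(8) = 8.
Hence fg = [7 9 3 6 10 4 2 1 5 8].

7 9 3 6 10 4 2 1 5 8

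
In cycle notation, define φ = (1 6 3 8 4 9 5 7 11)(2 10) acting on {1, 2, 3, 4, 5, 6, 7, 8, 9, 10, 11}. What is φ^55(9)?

5

9 lies in the 9-cycle (1 6 3 8 4 9 5 7 11).
Since the cycle has length 9, φ^55 acts on it the same as φ^1 (55 mod 9 = 1).
Stepping 1 place around the cycle: 9 → 5.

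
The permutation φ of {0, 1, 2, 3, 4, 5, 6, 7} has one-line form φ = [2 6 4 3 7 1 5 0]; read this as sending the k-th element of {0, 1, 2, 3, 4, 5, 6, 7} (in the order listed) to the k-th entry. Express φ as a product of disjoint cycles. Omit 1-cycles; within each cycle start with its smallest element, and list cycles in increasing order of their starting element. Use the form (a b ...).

From 0: 0 → 2 → 4 → 7 → 0, closing the cycle (0 2 4 7).
Repeating from the next unused element and collecting all non-trivial cycles gives (0 2 4 7)(1 6 5).

(0 2 4 7)(1 6 5)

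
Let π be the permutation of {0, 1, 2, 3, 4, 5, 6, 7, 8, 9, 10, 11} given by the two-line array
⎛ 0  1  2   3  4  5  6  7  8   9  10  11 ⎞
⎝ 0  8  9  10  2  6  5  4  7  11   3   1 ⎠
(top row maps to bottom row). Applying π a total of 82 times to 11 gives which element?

Tracing 11 → 1 → … returns to 11 after 7 steps, so 11 lies in a 7-cycle (1 8 7 4 2 9 11).
On a 7-cycle, π^7 is the identity, so π^82 = π^5 there (82 ≡ 5 mod 7).
Stepping 5 places around the cycle: 11 → 1 → 8 → 7 → 4 → 2.

2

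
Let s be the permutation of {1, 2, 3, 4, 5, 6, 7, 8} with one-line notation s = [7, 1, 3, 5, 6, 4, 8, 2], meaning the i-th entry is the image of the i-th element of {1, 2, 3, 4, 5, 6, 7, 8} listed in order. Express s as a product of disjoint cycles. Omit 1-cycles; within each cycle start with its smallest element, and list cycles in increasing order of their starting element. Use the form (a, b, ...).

Iterating s from 1 gives 1 → 7 → 8 → 2 → 1; that is the 4-cycle (1, 7, 8, 2).
Continuing from each remaining unvisited element yields (1, 7, 8, 2)(4, 5, 6).

(1, 7, 8, 2)(4, 5, 6)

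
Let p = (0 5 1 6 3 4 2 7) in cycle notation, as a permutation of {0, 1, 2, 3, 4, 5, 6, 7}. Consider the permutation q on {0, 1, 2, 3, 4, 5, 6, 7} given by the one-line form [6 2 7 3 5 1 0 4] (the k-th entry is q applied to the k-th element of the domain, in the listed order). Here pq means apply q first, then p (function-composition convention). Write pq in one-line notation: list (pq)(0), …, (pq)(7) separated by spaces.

Chase each element through q then p: 0 → 6 → 3; 1 → 2 → 7; 2 → 7 → 0; 3 → 3 → 4; 4 → 5 → 1; 5 → 1 → 6; 6 → 0 → 5; 7 → 4 → 2.
So pq in one-line form is 3 7 0 4 1 6 5 2.

3 7 0 4 1 6 5 2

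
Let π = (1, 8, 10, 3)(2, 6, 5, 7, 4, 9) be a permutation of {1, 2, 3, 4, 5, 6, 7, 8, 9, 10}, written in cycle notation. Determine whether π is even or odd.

The cycle lengths are 6, 4.
A cycle of length ℓ contributes ℓ−1 transpositions, so π is a product of 5 + 3 = 8 transpositions — even.

even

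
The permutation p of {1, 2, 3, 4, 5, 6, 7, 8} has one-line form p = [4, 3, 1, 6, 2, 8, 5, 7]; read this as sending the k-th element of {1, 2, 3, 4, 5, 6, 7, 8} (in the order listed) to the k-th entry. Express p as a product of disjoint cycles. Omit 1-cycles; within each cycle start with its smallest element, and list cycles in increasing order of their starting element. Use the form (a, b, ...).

(1, 4, 6, 8, 7, 5, 2, 3)

Start at 1 and follow images: 1 → 4 → 6 → 8 → 7 → 5 → 2 → 3 → 1, giving the cycle (1, 4, 6, 8, 7, 5, 2, 3).
Repeating from the next unused element and collecting all non-trivial cycles gives (1, 4, 6, 8, 7, 5, 2, 3).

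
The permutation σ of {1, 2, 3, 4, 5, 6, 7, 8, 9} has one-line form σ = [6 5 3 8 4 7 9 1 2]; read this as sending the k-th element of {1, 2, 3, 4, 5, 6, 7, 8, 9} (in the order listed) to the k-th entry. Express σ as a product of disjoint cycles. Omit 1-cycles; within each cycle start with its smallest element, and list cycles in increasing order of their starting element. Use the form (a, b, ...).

(1, 6, 7, 9, 2, 5, 4, 8)

From 1: 1 → 6 → 7 → 9 → 2 → 5 → 4 → 8 → 1, closing the cycle (1, 6, 7, 9, 2, 5, 4, 8).
Repeating from the next unused element and collecting all non-trivial cycles gives (1, 6, 7, 9, 2, 5, 4, 8).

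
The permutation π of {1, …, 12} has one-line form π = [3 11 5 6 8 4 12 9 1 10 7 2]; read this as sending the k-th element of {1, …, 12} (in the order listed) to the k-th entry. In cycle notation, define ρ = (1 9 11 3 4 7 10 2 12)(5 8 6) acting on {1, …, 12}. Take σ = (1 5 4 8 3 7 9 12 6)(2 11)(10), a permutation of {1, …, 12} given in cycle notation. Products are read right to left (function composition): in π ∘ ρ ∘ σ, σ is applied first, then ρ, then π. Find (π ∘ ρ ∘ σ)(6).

Apply the permutations in order: σ(6) = 1, then ρ(1) = 9, then π(9) = 1. So (π ∘ ρ ∘ σ)(6) = 1.

1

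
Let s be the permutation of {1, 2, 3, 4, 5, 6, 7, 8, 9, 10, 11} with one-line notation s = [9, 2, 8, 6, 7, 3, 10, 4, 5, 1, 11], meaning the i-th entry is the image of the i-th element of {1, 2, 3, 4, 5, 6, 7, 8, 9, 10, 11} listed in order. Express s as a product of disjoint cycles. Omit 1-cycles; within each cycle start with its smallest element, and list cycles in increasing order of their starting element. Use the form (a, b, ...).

From 1: 1 → 9 → 5 → 7 → 10 → 1, closing the cycle (1, 9, 5, 7, 10).
Repeating from the next unused element and collecting all non-trivial cycles gives (1, 9, 5, 7, 10)(3, 8, 4, 6).

(1, 9, 5, 7, 10)(3, 8, 4, 6)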